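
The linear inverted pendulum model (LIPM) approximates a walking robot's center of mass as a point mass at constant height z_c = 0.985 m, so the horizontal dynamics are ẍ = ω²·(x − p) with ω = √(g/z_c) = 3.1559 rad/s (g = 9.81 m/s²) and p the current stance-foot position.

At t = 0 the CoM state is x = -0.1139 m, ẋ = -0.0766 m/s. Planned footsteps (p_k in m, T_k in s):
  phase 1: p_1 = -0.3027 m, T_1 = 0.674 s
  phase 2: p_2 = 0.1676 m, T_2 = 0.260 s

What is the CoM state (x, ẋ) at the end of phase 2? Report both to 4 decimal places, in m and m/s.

x = 1.1035, ẋ = 3.5716

phase 1: p=-0.3027, T=0.674, ωT=2.127077, cosh=4.254744, sinh=4.135559; start (x,ẋ)=(-0.113900, -0.076600) → end (x,ẋ)=(0.400217, 2.138193)
phase 2: p=0.1676, T=0.260, ωT=0.820534, cosh=1.355955, sinh=0.915758; start (x,ẋ)=(0.400217, 2.138193) → end (x,ẋ)=(1.103465, 3.571566)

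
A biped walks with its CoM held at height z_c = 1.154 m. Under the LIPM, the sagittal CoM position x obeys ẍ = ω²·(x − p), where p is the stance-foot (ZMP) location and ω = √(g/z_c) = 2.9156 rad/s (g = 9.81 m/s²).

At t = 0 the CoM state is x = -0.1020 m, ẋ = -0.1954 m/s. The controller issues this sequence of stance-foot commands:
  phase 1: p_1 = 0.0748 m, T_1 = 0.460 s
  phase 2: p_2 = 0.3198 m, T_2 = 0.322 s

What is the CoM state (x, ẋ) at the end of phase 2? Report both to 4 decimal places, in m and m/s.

x = -1.2388, ẋ = -4.2322

phase 1: p=0.0748, T=0.460, ωT=1.341176, cosh=2.042538, sinh=1.781000; start (x,ẋ)=(-0.102000, -0.195400) → end (x,ẋ)=(-0.405681, -1.317178)
phase 2: p=0.3198, T=0.322, ωT=0.938823, cosh=1.474029, sinh=1.082941; start (x,ẋ)=(-0.405681, -1.317178) → end (x,ẋ)=(-1.238820, -4.232211)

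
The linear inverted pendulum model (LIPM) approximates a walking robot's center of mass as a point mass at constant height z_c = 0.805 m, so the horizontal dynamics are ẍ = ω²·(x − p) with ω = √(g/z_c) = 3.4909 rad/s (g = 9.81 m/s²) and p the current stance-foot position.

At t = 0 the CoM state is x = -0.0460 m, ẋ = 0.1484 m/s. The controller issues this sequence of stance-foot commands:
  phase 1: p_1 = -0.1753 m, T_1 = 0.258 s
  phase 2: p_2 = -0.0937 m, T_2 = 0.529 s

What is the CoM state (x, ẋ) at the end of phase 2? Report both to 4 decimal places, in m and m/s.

x = 0.9842, ẋ = 3.7885

phase 1: p=-0.1753, T=0.258, ωT=0.900652, cosh=1.433756, sinh=1.027452; start (x,ẋ)=(-0.046000, 0.148400) → end (x,ẋ)=(0.053762, 0.676534)
phase 2: p=-0.0937, T=0.529, ωT=1.846686, cosh=3.248269, sinh=3.090510; start (x,ẋ)=(0.053762, 0.676534) → end (x,ẋ)=(0.984235, 3.788483)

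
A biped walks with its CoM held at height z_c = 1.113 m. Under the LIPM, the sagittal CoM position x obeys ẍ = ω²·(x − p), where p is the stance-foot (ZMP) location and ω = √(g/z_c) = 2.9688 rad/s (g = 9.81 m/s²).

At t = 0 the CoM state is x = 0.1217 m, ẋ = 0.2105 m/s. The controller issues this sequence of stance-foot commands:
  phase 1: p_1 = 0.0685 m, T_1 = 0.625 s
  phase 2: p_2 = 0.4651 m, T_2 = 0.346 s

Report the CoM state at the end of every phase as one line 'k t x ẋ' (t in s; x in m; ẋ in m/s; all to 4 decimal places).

1 0.6250 0.4639 1.1822
2 0.9710 0.9481 1.8584

phase 1: p=0.0685, T=0.625, ωT=1.855500, cosh=3.275635, sinh=3.119260; start (x,ẋ)=(0.121700, 0.210500) → end (x,ẋ)=(0.463932, 1.182178)
phase 2: p=0.4651, T=0.346, ωT=1.027205, cosh=1.575627, sinh=1.217620; start (x,ẋ)=(0.463932, 1.182178) → end (x,ẋ)=(0.948117, 1.858448)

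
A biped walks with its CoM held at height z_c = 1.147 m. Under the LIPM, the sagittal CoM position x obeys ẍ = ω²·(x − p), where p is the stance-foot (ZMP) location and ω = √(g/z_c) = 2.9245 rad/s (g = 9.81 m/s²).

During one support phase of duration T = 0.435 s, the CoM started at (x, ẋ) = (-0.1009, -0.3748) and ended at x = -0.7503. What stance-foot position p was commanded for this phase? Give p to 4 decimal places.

p = 0.3737

ωT = 2.9245·0.435 = 1.272158; cosh(ωT) = 1.924385, sinh(ωT) = 1.644159
x(T) = p + (x₀−p)·cosh(ωT) + (ẋ₀/ω)·sinh(ωT) ⇒ p·(1 − cosh) = x(T) − x₀·cosh − (ẋ₀/ω)·sinh
numerator   = -0.7503 − (-0.1009)·1.924385 − (-0.3748/2.9245)·1.644159 = -0.345416
denominator = 1 − 1.924385 = -0.924385
p = -0.345416 / -0.924385 = 0.3737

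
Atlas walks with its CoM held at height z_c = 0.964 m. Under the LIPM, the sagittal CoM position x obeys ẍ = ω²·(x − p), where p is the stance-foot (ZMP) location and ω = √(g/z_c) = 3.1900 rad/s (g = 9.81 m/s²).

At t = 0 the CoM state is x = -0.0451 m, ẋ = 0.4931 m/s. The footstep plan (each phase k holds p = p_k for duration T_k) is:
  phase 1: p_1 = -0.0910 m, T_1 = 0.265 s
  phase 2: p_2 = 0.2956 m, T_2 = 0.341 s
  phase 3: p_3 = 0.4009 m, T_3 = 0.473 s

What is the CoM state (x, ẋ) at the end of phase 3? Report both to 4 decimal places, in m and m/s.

phase 1: p=-0.0910, T=0.265, ωT=0.845350, cosh=1.379100, sinh=0.949693; start (x,ẋ)=(-0.045100, 0.493100) → end (x,ẋ)=(0.119101, 0.819089)
phase 2: p=0.2956, T=0.341, ωT=1.087790, cosh=1.652334, sinh=1.315374; start (x,ẋ)=(0.119101, 0.819089) → end (x,ẋ)=(0.341711, 0.612812)
phase 3: p=0.4009, T=0.473, ωT=1.508870, cosh=2.371389, sinh=2.150229; start (x,ẋ)=(0.341711, 0.612812) → end (x,ẋ)=(0.673607, 1.047222)

x = 0.6736, ẋ = 1.0472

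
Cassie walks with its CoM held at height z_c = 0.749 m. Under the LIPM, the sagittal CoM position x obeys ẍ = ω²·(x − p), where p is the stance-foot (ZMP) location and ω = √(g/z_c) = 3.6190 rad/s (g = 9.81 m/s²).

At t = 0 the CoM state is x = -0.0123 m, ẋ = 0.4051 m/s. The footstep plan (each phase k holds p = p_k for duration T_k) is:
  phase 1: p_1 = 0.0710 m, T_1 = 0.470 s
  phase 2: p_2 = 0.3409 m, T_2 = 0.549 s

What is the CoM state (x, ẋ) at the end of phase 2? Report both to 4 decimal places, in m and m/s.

phase 1: p=0.0710, T=0.470, ωT=1.700930, cosh=2.830777, sinh=2.648263; start (x,ẋ)=(-0.012300, 0.405100) → end (x,ẋ)=(0.131635, 0.348395)
phase 2: p=0.3409, T=0.549, ωT=1.986831, cosh=3.714758, sinh=3.577629; start (x,ẋ)=(0.131635, 0.348395) → end (x,ẋ)=(-0.092057, -1.415243)

x = -0.0921, ẋ = -1.4152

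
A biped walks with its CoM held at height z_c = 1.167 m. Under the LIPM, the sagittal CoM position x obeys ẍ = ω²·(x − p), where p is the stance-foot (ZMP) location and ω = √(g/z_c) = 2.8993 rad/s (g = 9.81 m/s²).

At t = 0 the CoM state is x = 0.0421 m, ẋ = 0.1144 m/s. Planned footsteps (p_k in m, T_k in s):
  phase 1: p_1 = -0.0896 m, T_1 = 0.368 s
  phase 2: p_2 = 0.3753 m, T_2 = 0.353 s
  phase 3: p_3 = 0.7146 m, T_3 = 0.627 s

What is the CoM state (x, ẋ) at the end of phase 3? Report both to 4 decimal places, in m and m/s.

phase 1: p=-0.0896, T=0.368, ωT=1.066942, cosh=1.625269, sinh=1.281210; start (x,ẋ)=(0.042100, 0.114400) → end (x,ẋ)=(0.175002, 0.675145)
phase 2: p=0.3753, T=0.353, ωT=1.023453, cosh=1.571069, sinh=1.211717; start (x,ẋ)=(0.175002, 0.675145) → end (x,ẋ)=(0.342784, 0.357025)
phase 3: p=0.7146, T=0.627, ωT=1.817861, cosh=3.160522, sinh=2.998149; start (x,ẋ)=(0.342784, 0.357025) → end (x,ẋ)=(-0.091335, -2.103638)

x = -0.0913, ẋ = -2.1036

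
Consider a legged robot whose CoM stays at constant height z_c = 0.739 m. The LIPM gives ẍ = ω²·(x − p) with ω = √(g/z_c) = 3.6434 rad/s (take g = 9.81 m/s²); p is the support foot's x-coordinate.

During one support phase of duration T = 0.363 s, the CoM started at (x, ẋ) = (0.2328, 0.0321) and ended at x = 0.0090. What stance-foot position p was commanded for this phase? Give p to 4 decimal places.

p = 0.4697

ωT = 3.6434·0.363 = 1.322554; cosh(ωT) = 2.009724, sinh(ωT) = 1.743271
x(T) = p + (x₀−p)·cosh(ωT) + (ẋ₀/ω)·sinh(ωT) ⇒ p·(1 − cosh) = x(T) − x₀·cosh − (ẋ₀/ω)·sinh
numerator   = 0.0090 − (0.2328)·2.009724 − (0.0321/3.6434)·1.743271 = -0.474223
denominator = 1 − 2.009724 = -1.009724
p = -0.474223 / -1.009724 = 0.4697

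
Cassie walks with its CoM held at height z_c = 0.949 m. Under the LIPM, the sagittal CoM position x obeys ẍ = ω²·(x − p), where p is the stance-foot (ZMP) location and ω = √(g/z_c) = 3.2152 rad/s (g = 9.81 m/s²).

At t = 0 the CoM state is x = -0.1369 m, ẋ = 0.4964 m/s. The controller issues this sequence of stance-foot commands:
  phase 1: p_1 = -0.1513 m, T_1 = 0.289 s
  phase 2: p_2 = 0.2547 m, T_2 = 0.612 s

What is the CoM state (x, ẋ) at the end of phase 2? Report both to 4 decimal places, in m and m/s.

phase 1: p=-0.1513, T=0.289, ωT=0.929193, cosh=1.463668, sinh=1.068796; start (x,ẋ)=(-0.136900, 0.496400) → end (x,ẋ)=(0.034790, 0.776049)
phase 2: p=0.2547, T=0.612, ωT=1.967702, cosh=3.646999, sinh=3.507221; start (x,ẋ)=(0.034790, 0.776049) → end (x,ẋ)=(0.299222, 0.350452)

x = 0.2992, ẋ = 0.3505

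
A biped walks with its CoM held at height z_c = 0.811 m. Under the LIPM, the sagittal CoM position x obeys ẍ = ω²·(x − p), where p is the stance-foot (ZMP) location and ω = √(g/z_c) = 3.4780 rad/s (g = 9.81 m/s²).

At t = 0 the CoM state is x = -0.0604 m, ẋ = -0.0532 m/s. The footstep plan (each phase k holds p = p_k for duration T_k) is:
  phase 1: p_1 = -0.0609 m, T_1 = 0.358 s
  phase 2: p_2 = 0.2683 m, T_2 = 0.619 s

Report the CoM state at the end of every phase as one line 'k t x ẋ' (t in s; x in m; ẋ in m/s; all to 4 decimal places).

1 0.3580 -0.0843 -0.0973
2 0.9770 -1.3889 -5.6327

phase 1: p=-0.0609, T=0.358, ωT=1.245124, cosh=1.880635, sinh=1.592730; start (x,ẋ)=(-0.060400, -0.053200) → end (x,ẋ)=(-0.084322, -0.097280)
phase 2: p=0.2683, T=0.619, ωT=2.152882, cosh=4.362892, sinh=4.246743; start (x,ẋ)=(-0.084322, -0.097280) → end (x,ẋ)=(-1.388935, -5.632715)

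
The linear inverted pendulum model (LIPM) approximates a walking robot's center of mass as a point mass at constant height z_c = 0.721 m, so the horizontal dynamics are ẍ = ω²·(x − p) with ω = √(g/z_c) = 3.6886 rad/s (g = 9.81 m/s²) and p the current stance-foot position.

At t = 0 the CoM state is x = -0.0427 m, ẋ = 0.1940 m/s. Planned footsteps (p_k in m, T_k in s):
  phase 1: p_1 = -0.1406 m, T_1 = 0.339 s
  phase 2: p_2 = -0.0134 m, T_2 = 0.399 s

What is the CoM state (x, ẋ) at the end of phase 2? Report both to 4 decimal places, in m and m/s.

phase 1: p=-0.1406, T=0.339, ωT=1.250435, cosh=1.889122, sinh=1.602741; start (x,ẋ)=(-0.042700, 0.194000) → end (x,ẋ)=(0.128640, 0.945262)
phase 2: p=-0.0134, T=0.399, ωT=1.471751, cosh=2.293191, sinh=2.063668; start (x,ẋ)=(0.128640, 0.945262) → end (x,ẋ)=(0.841173, 3.248884)

x = 0.8412, ẋ = 3.2489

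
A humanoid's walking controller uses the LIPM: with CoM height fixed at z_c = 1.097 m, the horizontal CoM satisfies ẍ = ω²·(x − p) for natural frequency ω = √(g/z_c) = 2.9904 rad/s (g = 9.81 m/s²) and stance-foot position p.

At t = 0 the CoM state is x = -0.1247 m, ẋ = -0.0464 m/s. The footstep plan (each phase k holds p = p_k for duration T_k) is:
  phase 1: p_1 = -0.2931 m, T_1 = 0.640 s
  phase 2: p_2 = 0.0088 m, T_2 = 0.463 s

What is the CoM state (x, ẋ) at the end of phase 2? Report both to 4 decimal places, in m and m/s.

x = 1.4409, ẋ = 4.4883

phase 1: p=-0.2931, T=0.640, ωT=1.913856, cosh=3.463345, sinh=3.315834; start (x,ẋ)=(-0.124700, -0.046400) → end (x,ẋ)=(0.238678, 1.509100)
phase 2: p=0.0088, T=0.463, ωT=1.384555, cosh=2.121742, sinh=1.871307; start (x,ẋ)=(0.238678, 1.509100) → end (x,ẋ)=(1.440893, 4.488307)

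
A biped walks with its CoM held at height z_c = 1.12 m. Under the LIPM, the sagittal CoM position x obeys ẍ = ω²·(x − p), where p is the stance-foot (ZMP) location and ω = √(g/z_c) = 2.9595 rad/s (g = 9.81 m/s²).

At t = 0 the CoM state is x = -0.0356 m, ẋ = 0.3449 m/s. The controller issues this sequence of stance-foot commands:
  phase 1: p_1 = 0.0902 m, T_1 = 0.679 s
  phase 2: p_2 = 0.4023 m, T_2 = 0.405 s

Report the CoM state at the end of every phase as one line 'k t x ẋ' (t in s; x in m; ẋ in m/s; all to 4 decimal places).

phase 1: p=0.0902, T=0.679, ωT=2.009501, cosh=3.796823, sinh=3.662767; start (x,ẋ)=(-0.035600, 0.344900) → end (x,ẋ)=(0.039418, -0.054143)
phase 2: p=0.4023, T=0.405, ωT=1.198597, cosh=1.808540, sinh=1.506923; start (x,ẋ)=(0.039418, -0.054143) → end (x,ẋ)=(-0.281554, -1.716277)

1 0.6790 0.0394 -0.0541
2 1.0840 -0.2816 -1.7163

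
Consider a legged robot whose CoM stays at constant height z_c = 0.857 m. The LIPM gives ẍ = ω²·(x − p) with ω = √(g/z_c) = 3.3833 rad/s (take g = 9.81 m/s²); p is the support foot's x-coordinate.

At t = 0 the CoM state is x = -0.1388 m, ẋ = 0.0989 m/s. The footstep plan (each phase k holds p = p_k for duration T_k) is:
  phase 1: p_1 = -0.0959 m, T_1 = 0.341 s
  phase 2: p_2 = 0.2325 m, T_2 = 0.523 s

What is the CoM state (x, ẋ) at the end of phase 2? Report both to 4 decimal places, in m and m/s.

phase 1: p=-0.0959, T=0.341, ωT=1.153705, cosh=1.742691, sinh=1.427225; start (x,ẋ)=(-0.138800, 0.098900) → end (x,ẋ)=(-0.128941, -0.034800)
phase 2: p=0.2325, T=0.523, ωT=1.769466, cosh=3.019071, sinh=2.848647; start (x,ẋ)=(-0.128941, -0.034800) → end (x,ẋ)=(-0.888017, -3.588572)

x = -0.8880, ẋ = -3.5886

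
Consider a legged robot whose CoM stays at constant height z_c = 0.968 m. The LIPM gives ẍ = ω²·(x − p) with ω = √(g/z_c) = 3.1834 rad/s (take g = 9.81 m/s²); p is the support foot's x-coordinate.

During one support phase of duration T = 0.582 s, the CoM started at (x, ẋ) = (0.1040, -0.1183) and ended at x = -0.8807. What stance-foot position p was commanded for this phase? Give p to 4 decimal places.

ωT = 3.1834·0.582 = 1.852739; cosh(ωT) = 3.267034, sinh(ωT) = 3.110227
x(T) = p + (x₀−p)·cosh(ωT) + (ẋ₀/ω)·sinh(ωT) ⇒ p·(1 − cosh) = x(T) − x₀·cosh − (ẋ₀/ω)·sinh
numerator   = -0.8807 − (0.1040)·3.267034 − (-0.1183/3.1834)·3.110227 = -1.104891
denominator = 1 − 3.267034 = -2.267034
p = -1.104891 / -2.267034 = 0.4874

p = 0.4874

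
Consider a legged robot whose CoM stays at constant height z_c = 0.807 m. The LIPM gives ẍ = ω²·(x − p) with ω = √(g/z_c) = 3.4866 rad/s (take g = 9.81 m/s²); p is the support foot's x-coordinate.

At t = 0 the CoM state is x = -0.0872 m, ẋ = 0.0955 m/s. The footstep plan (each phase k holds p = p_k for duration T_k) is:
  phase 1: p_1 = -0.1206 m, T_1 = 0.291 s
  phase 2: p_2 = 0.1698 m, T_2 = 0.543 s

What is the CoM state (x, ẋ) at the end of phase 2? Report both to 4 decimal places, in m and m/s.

x = -0.2594, ẋ = -1.3451

phase 1: p=-0.1206, T=0.291, ωT=1.014601, cosh=1.560404, sinh=1.197857; start (x,ẋ)=(-0.087200, 0.095500) → end (x,ẋ)=(-0.035672, 0.288512)
phase 2: p=0.1698, T=0.543, ωT=1.893224, cosh=3.395664, sinh=3.245079; start (x,ẋ)=(-0.035672, 0.288512) → end (x,ẋ)=(-0.259389, -1.345086)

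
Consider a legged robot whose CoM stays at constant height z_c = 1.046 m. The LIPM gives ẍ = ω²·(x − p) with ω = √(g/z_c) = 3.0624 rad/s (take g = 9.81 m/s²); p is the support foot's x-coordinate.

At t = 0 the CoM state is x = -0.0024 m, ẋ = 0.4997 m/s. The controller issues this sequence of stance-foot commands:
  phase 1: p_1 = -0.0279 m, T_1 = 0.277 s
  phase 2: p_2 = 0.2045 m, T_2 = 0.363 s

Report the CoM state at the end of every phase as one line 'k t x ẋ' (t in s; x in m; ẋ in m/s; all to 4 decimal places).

phase 1: p=-0.0279, T=0.277, ωT=0.848285, cosh=1.381893, sinh=0.953744; start (x,ẋ)=(-0.002400, 0.499700) → end (x,ẋ)=(0.162963, 0.765011)
phase 2: p=0.2045, T=0.363, ωT=1.111651, cosh=1.684194, sinh=1.355179; start (x,ẋ)=(0.162963, 0.765011) → end (x,ẋ)=(0.473078, 1.116045)

1 0.2770 0.1630 0.7650
2 0.6400 0.4731 1.1160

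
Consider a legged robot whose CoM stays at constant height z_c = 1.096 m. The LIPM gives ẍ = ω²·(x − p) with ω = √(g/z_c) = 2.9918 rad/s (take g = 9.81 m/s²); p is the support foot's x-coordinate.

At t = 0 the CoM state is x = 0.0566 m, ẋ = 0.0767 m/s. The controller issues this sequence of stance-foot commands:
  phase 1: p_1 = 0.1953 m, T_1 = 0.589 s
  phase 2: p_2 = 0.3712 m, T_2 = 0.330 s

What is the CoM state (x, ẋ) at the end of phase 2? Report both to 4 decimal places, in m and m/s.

phase 1: p=0.1953, T=0.589, ωT=1.762170, cosh=2.998369, sinh=2.826697; start (x,ẋ)=(0.056600, 0.076700) → end (x,ẋ)=(-0.148106, -0.942999)
phase 2: p=0.3712, T=0.330, ωT=0.987294, cosh=1.528273, sinh=1.155689; start (x,ẋ)=(-0.148106, -0.942999) → end (x,ẋ)=(-0.786709, -3.236708)

x = -0.7867, ẋ = -3.2367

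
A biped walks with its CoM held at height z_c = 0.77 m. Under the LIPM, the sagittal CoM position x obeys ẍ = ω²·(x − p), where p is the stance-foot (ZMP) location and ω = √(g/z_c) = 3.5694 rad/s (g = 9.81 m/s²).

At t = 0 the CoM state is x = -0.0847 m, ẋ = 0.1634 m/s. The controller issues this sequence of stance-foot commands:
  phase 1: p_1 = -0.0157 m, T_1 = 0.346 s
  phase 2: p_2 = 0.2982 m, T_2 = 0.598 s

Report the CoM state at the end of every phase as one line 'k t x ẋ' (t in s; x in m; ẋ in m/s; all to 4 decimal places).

1 0.3460 -0.0723 -0.0829
2 0.9440 -1.3865 -5.8667

phase 1: p=-0.0157, T=0.346, ωT=1.235012, cosh=1.864626, sinh=1.573795; start (x,ẋ)=(-0.084700, 0.163400) → end (x,ẋ)=(-0.072314, -0.082928)
phase 2: p=0.2982, T=0.598, ωT=2.134501, cosh=4.285566, sinh=4.167263; start (x,ẋ)=(-0.072314, -0.082928) → end (x,ẋ)=(-1.386480, -5.866651)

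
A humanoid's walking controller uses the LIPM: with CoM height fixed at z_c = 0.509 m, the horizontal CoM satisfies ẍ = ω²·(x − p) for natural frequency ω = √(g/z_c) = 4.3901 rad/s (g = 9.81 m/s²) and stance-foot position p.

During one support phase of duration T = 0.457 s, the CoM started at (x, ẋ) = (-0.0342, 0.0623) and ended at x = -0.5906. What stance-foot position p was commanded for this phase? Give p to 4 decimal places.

p = 0.1842

ωT = 4.3901·0.457 = 2.006276; cosh(ωT) = 3.785031, sinh(ωT) = 3.650542
x(T) = p + (x₀−p)·cosh(ωT) + (ẋ₀/ω)·sinh(ωT) ⇒ p·(1 − cosh) = x(T) − x₀·cosh − (ẋ₀/ω)·sinh
numerator   = -0.5906 − (-0.0342)·3.785031 − (0.0623/4.3901)·3.650542 = -0.512957
denominator = 1 − 3.785031 = -2.785031
p = -0.512957 / -2.785031 = 0.1842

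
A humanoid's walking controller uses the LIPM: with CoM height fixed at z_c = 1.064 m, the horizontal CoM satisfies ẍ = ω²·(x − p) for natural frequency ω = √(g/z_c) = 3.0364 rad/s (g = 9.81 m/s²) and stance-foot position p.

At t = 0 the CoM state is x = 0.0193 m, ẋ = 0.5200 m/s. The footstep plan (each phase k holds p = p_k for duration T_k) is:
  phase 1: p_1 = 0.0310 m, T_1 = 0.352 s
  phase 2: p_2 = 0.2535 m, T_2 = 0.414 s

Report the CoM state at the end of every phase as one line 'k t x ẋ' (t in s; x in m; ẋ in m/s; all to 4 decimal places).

1 0.3520 0.2319 0.8008
2 0.7660 0.6384 1.4153

phase 1: p=0.0310, T=0.352, ωT=1.068813, cosh=1.627668, sinh=1.284252; start (x,ẋ)=(0.019300, 0.520000) → end (x,ẋ)=(0.231891, 0.800763)
phase 2: p=0.2535, T=0.414, ωT=1.257070, cosh=1.899796, sinh=1.615310; start (x,ẋ)=(0.231891, 0.800763) → end (x,ẋ)=(0.638440, 1.415303)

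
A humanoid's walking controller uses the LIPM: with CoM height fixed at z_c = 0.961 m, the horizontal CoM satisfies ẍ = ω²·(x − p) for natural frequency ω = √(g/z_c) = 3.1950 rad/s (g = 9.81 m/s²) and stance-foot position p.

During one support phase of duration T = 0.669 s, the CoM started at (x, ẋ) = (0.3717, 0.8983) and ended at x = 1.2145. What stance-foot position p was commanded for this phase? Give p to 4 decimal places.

p = 0.4725

ωT = 3.1950·0.669 = 2.137455; cosh(ωT) = 4.297894, sinh(ωT) = 4.179940
x(T) = p + (x₀−p)·cosh(ωT) + (ẋ₀/ω)·sinh(ωT) ⇒ p·(1 − cosh) = x(T) − x₀·cosh − (ẋ₀/ω)·sinh
numerator   = 1.2145 − (0.3717)·4.297894 − (0.8983/3.1950)·4.179940 = -1.558251
denominator = 1 − 4.297894 = -3.297894
p = -1.558251 / -3.297894 = 0.4725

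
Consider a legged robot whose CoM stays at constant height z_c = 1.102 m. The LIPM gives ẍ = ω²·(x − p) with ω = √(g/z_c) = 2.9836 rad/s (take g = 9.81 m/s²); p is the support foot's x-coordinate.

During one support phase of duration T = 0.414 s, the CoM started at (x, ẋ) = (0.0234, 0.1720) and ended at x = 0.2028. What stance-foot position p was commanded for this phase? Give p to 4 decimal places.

ωT = 2.9836·0.414 = 1.235210; cosh(ωT) = 1.864938, sinh(ωT) = 1.574164
x(T) = p + (x₀−p)·cosh(ωT) + (ẋ₀/ω)·sinh(ωT) ⇒ p·(1 − cosh) = x(T) − x₀·cosh − (ẋ₀/ω)·sinh
numerator   = 0.2028 − (0.0234)·1.864938 − (0.1720/2.9836)·1.574164 = 0.068412
denominator = 1 − 1.864938 = -0.864938
p = 0.068412 / -0.864938 = -0.0791

p = -0.0791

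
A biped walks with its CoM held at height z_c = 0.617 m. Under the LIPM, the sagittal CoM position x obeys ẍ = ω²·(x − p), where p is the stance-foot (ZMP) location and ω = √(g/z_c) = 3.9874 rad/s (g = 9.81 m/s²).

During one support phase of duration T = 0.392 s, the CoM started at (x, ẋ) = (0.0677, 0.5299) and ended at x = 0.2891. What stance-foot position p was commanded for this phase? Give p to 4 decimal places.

ωT = 3.9874·0.392 = 1.563061; cosh(ωT) = 2.491452, sinh(ωT) = 2.281958
x(T) = p + (x₀−p)·cosh(ωT) + (ẋ₀/ω)·sinh(ωT) ⇒ p·(1 − cosh) = x(T) − x₀·cosh − (ẋ₀/ω)·sinh
numerator   = 0.2891 − (0.0677)·2.491452 − (0.5299/3.9874)·2.281958 = -0.182829
denominator = 1 − 2.491452 = -1.491452
p = -0.182829 / -1.491452 = 0.1226

p = 0.1226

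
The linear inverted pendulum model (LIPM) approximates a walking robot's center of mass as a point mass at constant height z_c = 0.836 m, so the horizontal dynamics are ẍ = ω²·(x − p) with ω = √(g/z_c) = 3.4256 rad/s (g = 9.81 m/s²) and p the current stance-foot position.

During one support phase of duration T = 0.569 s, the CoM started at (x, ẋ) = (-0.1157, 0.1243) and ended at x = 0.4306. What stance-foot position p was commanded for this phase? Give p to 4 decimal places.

ωT = 3.4256·0.569 = 1.949166; cosh(ωT) = 3.582612, sinh(ωT) = 3.440219
x(T) = p + (x₀−p)·cosh(ωT) + (ẋ₀/ω)·sinh(ωT) ⇒ p·(1 − cosh) = x(T) − x₀·cosh − (ẋ₀/ω)·sinh
numerator   = 0.4306 − (-0.1157)·3.582612 − (0.1243/3.4256)·3.440219 = 0.720278
denominator = 1 − 3.582612 = -2.582612
p = 0.720278 / -2.582612 = -0.2789

p = -0.2789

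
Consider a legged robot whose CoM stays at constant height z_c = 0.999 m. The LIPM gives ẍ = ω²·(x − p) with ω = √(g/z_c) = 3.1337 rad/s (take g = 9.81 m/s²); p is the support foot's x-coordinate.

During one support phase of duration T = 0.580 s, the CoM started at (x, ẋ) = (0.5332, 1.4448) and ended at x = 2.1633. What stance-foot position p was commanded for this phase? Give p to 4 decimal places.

ωT = 3.1337·0.580 = 1.817546; cosh(ωT) = 3.159578, sinh(ωT) = 2.997154
x(T) = p + (x₀−p)·cosh(ωT) + (ẋ₀/ω)·sinh(ωT) ⇒ p·(1 − cosh) = x(T) − x₀·cosh − (ẋ₀/ω)·sinh
numerator   = 2.1633 − (0.5332)·3.159578 − (1.4448/3.1337)·2.997154 = -0.903232
denominator = 1 − 3.159578 = -2.159578
p = -0.903232 / -2.159578 = 0.4182

p = 0.4182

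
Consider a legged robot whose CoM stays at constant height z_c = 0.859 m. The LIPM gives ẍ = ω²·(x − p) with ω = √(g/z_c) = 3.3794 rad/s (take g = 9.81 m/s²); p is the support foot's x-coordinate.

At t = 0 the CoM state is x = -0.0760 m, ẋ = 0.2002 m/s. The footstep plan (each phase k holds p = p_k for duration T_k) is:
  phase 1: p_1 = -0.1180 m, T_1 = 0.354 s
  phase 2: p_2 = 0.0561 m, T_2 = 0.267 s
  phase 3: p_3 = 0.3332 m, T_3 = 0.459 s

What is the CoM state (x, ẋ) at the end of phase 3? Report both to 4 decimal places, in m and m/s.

phase 1: p=-0.1180, T=0.354, ωT=1.196308, cosh=1.805094, sinh=1.502786; start (x,ẋ)=(-0.076000, 0.200200) → end (x,ẋ)=(0.046841, 0.574678)
phase 2: p=0.0561, T=0.267, ωT=0.902300, cosh=1.435451, sinh=1.029815; start (x,ẋ)=(0.046841, 0.574678) → end (x,ẋ)=(0.217932, 0.792698)
phase 3: p=0.3332, T=0.459, ωT=1.551145, cosh=2.464436, sinh=2.252430; start (x,ẋ)=(0.217932, 0.792698) → end (x,ẋ)=(0.577478, 1.076153)

x = 0.5775, ẋ = 1.0762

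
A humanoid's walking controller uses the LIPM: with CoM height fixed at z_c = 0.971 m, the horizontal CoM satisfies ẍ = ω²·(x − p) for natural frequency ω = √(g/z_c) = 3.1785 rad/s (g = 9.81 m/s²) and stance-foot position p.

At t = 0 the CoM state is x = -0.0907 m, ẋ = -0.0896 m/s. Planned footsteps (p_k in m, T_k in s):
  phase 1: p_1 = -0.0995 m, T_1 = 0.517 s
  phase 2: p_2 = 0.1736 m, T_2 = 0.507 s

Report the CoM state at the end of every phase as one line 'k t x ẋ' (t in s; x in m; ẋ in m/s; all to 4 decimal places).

phase 1: p=-0.0995, T=0.517, ωT=1.643285, cosh=2.682737, sinh=2.489393; start (x,ẋ)=(-0.090700, -0.089600) → end (x,ẋ)=(-0.146066, -0.170743)
phase 2: p=0.1736, T=0.507, ωT=1.611500, cosh=2.604953, sinh=2.405365; start (x,ẋ)=(-0.146066, -0.170743) → end (x,ẋ)=(-0.788328, -2.888772)

1 0.5170 -0.1461 -0.1707
2 1.0240 -0.7883 -2.8888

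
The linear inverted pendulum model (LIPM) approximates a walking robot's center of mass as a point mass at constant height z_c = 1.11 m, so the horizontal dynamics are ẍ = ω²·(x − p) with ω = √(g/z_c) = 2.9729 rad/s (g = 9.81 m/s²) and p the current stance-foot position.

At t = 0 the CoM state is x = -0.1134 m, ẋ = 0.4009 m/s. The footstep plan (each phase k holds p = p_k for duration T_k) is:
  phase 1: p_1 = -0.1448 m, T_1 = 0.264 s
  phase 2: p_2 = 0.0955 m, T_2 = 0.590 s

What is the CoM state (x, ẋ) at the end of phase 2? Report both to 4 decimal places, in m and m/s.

x = 0.4292, ẋ = 1.1401

phase 1: p=-0.1448, T=0.264, ωT=0.784846, cosh=1.324129, sinh=0.867939; start (x,ẋ)=(-0.113400, 0.400900) → end (x,ẋ)=(0.013821, 0.611865)
phase 2: p=0.0955, T=0.590, ωT=1.754011, cosh=2.975405, sinh=2.802326; start (x,ẋ)=(0.013821, 0.611865) → end (x,ẋ)=(0.429229, 1.140071)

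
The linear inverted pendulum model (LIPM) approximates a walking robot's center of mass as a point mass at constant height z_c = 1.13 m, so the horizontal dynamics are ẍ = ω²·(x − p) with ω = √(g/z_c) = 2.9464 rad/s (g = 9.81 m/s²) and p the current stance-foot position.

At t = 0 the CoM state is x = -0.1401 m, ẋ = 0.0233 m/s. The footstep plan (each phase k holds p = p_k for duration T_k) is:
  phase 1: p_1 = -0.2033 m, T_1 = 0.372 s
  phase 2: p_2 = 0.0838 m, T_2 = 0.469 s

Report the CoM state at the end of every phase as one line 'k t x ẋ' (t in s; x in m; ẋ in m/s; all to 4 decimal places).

1 0.3720 -0.0877 0.2862
2 0.8410 -0.0979 -0.3366

phase 1: p=-0.2033, T=0.372, ωT=1.096061, cosh=1.663270, sinh=1.329085; start (x,ẋ)=(-0.140100, 0.023300) → end (x,ẋ)=(-0.087671, 0.286246)
phase 2: p=0.0838, T=0.469, ωT=1.381862, cosh=2.116709, sinh=1.865599; start (x,ẋ)=(-0.087671, 0.286246) → end (x,ẋ)=(-0.097909, -0.336641)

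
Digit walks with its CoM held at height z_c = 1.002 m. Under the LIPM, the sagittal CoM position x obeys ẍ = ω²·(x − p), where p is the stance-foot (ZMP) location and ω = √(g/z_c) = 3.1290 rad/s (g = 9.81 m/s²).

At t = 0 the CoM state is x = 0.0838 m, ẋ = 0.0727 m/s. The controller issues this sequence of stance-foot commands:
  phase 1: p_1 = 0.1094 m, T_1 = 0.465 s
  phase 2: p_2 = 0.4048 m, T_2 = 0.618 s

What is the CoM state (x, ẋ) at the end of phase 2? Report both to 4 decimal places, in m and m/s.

x = -0.6738, ẋ = -3.2361

phase 1: p=0.1094, T=0.465, ωT=1.454985, cosh=2.258912, sinh=2.025508; start (x,ẋ)=(0.083800, 0.072700) → end (x,ẋ)=(0.098633, 0.001975)
phase 2: p=0.4048, T=0.618, ωT=1.933722, cosh=3.529905, sinh=3.385296; start (x,ẋ)=(0.098633, 0.001975) → end (x,ẋ)=(-0.673804, -3.236130)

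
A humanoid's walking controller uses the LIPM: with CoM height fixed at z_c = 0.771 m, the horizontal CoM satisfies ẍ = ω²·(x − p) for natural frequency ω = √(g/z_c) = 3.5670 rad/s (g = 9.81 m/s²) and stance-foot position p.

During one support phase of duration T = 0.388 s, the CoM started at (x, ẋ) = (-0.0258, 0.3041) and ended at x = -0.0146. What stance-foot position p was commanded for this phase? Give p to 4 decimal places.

ωT = 3.5670·0.388 = 1.383996; cosh(ωT) = 2.120696, sinh(ωT) = 1.870121
x(T) = p + (x₀−p)·cosh(ωT) + (ẋ₀/ω)·sinh(ωT) ⇒ p·(1 − cosh) = x(T) − x₀·cosh − (ẋ₀/ω)·sinh
numerator   = -0.0146 − (-0.0258)·2.120696 − (0.3041/3.5670)·1.870121 = -0.119321
denominator = 1 − 2.120696 = -1.120696
p = -0.119321 / -1.120696 = 0.1065

p = 0.1065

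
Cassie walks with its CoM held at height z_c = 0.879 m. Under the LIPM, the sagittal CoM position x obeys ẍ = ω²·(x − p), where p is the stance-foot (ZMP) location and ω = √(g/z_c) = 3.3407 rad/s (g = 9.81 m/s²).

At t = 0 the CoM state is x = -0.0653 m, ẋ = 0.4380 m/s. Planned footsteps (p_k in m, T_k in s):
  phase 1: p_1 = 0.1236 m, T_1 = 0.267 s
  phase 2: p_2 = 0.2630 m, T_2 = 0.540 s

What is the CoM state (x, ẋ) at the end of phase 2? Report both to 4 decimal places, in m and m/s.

x = -0.6108, ẋ = -2.7704

phase 1: p=0.1236, T=0.267, ωT=0.891967, cosh=1.424886, sinh=1.015038; start (x,ẋ)=(-0.065300, 0.438000) → end (x,ẋ)=(-0.012479, -0.016448)
phase 2: p=0.2630, T=0.540, ωT=1.803978, cosh=3.119202, sinh=2.954559; start (x,ẋ)=(-0.012479, -0.016448) → end (x,ẋ)=(-0.610822, -2.770365)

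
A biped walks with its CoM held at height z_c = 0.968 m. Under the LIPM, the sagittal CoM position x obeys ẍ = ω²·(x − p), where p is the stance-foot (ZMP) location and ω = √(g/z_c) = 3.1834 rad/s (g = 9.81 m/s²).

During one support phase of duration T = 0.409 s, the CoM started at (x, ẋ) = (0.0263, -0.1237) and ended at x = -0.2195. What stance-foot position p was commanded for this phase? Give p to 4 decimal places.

p = 0.2107

ωT = 3.1834·0.409 = 1.302011; cosh(ωT) = 1.974333, sinh(ωT) = 1.702349
x(T) = p + (x₀−p)·cosh(ωT) + (ẋ₀/ω)·sinh(ωT) ⇒ p·(1 − cosh) = x(T) − x₀·cosh − (ẋ₀/ω)·sinh
numerator   = -0.2195 − (0.0263)·1.974333 − (-0.1237/3.1834)·1.702349 = -0.205275
denominator = 1 − 1.974333 = -0.974333
p = -0.205275 / -0.974333 = 0.2107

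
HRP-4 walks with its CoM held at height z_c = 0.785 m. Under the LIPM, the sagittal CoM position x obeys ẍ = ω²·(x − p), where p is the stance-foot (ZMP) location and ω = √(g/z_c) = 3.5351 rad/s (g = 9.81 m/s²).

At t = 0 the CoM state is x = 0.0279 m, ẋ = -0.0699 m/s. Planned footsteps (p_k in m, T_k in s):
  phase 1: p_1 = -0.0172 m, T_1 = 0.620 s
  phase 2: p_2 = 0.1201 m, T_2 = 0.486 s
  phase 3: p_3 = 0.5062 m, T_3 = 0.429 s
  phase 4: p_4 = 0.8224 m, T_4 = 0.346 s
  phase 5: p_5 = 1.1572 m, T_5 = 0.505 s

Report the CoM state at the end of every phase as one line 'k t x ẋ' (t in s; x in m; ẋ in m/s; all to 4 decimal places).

1 0.6200 0.0998 0.3879
2 1.1060 0.3576 0.9220
3 1.5350 0.7169 1.0624
4 1.8810 1.0939 1.3823
5 2.3860 2.0959 3.5879

phase 1: p=-0.0172, T=0.620, ωT=2.191762, cosh=4.531345, sinh=4.419626; start (x,ẋ)=(0.027900, -0.069900) → end (x,ẋ)=(0.099774, 0.387893)
phase 2: p=0.1201, T=0.486, ωT=1.718059, cosh=2.876556, sinh=2.697142; start (x,ẋ)=(0.099774, 0.387893) → end (x,ẋ)=(0.357578, 0.921993)
phase 3: p=0.5062, T=0.429, ωT=1.516558, cosh=2.387990, sinh=2.168524; start (x,ẋ)=(0.357578, 0.921993) → end (x,ẋ)=(0.716867, 1.062380)
phase 4: p=0.8224, T=0.346, ωT=1.223145, cosh=1.846080, sinh=1.551776; start (x,ẋ)=(0.716867, 1.062380) → end (x,ẋ)=(1.093922, 1.382315)
phase 5: p=1.1572, T=0.505, ωT=1.785225, cosh=3.064342, sinh=2.896582; start (x,ẋ)=(1.093922, 1.382315) → end (x,ẋ)=(2.095933, 3.587939)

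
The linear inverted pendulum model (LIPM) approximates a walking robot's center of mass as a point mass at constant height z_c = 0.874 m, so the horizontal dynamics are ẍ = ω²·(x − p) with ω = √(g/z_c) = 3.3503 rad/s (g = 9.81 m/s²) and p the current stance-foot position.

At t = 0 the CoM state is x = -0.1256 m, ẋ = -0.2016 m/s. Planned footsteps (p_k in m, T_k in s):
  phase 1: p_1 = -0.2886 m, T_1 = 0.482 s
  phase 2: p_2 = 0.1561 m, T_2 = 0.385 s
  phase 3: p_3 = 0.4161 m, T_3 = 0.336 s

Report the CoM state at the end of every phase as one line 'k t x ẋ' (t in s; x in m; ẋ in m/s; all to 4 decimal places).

1 0.4820 -0.0079 0.7915
2 0.8670 0.2322 0.6240
3 1.2030 0.3596 0.2132

phase 1: p=-0.2886, T=0.482, ωT=1.614845, cosh=2.613014, sinh=2.414093; start (x,ẋ)=(-0.125600, -0.201600) → end (x,ẋ)=(-0.007944, 0.791550)
phase 2: p=0.1561, T=0.385, ωT=1.289865, cosh=1.953803, sinh=1.678495; start (x,ẋ)=(-0.007944, 0.791550) → end (x,ẋ)=(0.232156, 0.624039)
phase 3: p=0.4161, T=0.336, ωT=1.125701, cosh=1.703401, sinh=1.378976; start (x,ẋ)=(0.232156, 0.624039) → end (x,ẋ)=(0.359623, 0.213171)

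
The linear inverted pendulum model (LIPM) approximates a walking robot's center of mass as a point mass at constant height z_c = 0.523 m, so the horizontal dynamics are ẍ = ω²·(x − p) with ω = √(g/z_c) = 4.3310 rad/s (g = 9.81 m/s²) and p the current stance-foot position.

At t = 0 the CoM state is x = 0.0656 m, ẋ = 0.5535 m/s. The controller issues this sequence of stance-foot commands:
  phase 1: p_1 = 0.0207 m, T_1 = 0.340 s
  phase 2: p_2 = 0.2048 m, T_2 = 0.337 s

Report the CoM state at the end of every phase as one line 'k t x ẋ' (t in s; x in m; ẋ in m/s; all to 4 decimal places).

phase 1: p=0.0207, T=0.340, ωT=1.472540, cosh=2.294819, sinh=2.065477; start (x,ẋ)=(0.065600, 0.553500) → end (x,ẋ)=(0.387704, 1.671839)
phase 2: p=0.2048, T=0.337, ωT=1.459547, cosh=2.268175, sinh=2.035834; start (x,ẋ)=(0.387704, 1.671839) → end (x,ẋ)=(1.405526, 5.404729)

1 0.3400 0.3877 1.6718
2 0.6770 1.4055 5.4047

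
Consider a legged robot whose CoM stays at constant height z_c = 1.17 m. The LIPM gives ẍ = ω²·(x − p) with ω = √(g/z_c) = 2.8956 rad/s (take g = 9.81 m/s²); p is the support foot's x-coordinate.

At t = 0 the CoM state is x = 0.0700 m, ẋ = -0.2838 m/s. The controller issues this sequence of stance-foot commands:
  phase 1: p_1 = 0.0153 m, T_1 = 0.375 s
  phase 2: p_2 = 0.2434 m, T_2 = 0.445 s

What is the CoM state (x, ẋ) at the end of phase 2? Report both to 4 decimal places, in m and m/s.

phase 1: p=0.0153, T=0.375, ωT=1.085850, cosh=1.649786, sinh=1.312171; start (x,ẋ)=(0.070000, -0.283800) → end (x,ẋ)=(-0.023064, -0.260375)
phase 2: p=0.2434, T=0.445, ωT=1.288542, cosh=1.951583, sinh=1.675911; start (x,ẋ)=(-0.023064, -0.260375) → end (x,ẋ)=(-0.427325, -1.801230)

x = -0.4273, ẋ = -1.8012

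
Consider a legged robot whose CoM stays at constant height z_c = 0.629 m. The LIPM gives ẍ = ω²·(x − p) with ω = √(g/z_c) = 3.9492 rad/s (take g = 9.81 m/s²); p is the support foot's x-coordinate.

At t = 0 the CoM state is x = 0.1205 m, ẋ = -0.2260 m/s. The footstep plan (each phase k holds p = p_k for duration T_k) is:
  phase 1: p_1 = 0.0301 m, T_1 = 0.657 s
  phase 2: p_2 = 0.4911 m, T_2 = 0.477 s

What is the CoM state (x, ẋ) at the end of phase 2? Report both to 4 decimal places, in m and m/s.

x = 0.4018, ẋ = -0.0826

phase 1: p=0.0301, T=0.657, ωT=2.594624, cosh=6.733115, sinh=6.658441; start (x,ẋ)=(0.120500, -0.226000) → end (x,ẋ)=(0.257732, 0.855431)
phase 2: p=0.4911, T=0.477, ωT=1.883768, cosh=3.365132, sinh=3.213116; start (x,ẋ)=(0.257732, 0.855431) → end (x,ẋ)=(0.401776, -0.082619)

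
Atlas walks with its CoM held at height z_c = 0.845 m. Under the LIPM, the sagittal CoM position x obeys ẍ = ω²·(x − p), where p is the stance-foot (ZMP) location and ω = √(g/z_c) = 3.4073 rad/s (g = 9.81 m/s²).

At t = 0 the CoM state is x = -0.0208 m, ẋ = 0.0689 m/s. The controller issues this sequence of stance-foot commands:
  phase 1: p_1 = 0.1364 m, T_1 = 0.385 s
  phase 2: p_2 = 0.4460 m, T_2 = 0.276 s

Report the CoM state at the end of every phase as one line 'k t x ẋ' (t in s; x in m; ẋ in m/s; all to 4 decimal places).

phase 1: p=0.1364, T=0.385, ωT=1.311811, cosh=1.991111, sinh=1.721779; start (x,ẋ)=(-0.020800, 0.068900) → end (x,ẋ)=(-0.141786, -0.785045)
phase 2: p=0.4460, T=0.276, ωT=0.940415, cosh=1.475755, sinh=1.085289; start (x,ẋ)=(-0.141786, -0.785045) → end (x,ẋ)=(-0.671479, -3.332110)

1 0.3850 -0.1418 -0.7850
2 0.6610 -0.6715 -3.3321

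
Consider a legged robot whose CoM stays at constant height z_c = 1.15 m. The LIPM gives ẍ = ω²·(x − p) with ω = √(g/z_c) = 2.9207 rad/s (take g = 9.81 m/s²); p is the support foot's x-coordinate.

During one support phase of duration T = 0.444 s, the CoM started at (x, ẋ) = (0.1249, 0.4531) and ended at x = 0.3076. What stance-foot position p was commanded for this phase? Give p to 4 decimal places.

ωT = 2.9207·0.444 = 1.296791; cosh(ωT) = 1.965474, sinh(ωT) = 1.692066
x(T) = p + (x₀−p)·cosh(ωT) + (ẋ₀/ω)·sinh(ωT) ⇒ p·(1 − cosh) = x(T) − x₀·cosh − (ẋ₀/ω)·sinh
numerator   = 0.3076 − (0.1249)·1.965474 − (0.4531/2.9207)·1.692066 = -0.200385
denominator = 1 − 1.965474 = -0.965474
p = -0.200385 / -0.965474 = 0.2076

p = 0.2076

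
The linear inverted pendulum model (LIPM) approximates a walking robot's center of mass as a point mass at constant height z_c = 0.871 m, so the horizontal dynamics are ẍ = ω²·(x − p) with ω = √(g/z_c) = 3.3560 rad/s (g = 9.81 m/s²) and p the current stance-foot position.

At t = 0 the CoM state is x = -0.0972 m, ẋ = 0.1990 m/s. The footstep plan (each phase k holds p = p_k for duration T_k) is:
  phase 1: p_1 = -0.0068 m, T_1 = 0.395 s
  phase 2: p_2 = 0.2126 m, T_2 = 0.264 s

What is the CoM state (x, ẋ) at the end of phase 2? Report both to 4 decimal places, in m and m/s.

x = -0.2489, ẋ = -1.1901

phase 1: p=-0.0068, T=0.395, ωT=1.325620, cosh=2.015078, sinh=1.749440; start (x,ẋ)=(-0.097200, 0.199000) → end (x,ẋ)=(-0.085227, -0.129749)
phase 2: p=0.2126, T=0.264, ωT=0.885984, cosh=1.418839, sinh=1.006531; start (x,ẋ)=(-0.085227, -0.129749) → end (x,ẋ)=(-0.248883, -1.190127)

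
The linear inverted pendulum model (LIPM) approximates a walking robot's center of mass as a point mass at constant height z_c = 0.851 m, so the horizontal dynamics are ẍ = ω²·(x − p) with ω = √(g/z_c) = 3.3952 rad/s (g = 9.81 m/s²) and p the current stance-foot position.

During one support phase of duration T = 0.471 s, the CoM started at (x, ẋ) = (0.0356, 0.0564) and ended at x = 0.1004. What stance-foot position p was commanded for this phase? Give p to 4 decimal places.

p = 0.0195

ωT = 3.3952·0.471 = 1.599139; cosh(ωT) = 2.575421, sinh(ωT) = 2.373350
x(T) = p + (x₀−p)·cosh(ωT) + (ẋ₀/ω)·sinh(ωT) ⇒ p·(1 − cosh) = x(T) − x₀·cosh − (ẋ₀/ω)·sinh
numerator   = 0.1004 − (0.0356)·2.575421 − (0.0564/3.3952)·2.373350 = -0.030710
denominator = 1 − 2.575421 = -1.575421
p = -0.030710 / -1.575421 = 0.0195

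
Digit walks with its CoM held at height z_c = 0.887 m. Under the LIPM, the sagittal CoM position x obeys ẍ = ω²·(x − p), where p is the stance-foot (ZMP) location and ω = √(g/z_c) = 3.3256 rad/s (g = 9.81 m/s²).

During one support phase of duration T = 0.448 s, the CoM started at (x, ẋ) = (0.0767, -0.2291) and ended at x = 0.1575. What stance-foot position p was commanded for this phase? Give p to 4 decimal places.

p = -0.0930

ωT = 3.3256·0.448 = 1.489869; cosh(ωT) = 2.330958, sinh(ωT) = 2.105556
x(T) = p + (x₀−p)·cosh(ωT) + (ẋ₀/ω)·sinh(ωT) ⇒ p·(1 − cosh) = x(T) − x₀·cosh − (ẋ₀/ω)·sinh
numerator   = 0.1575 − (0.0767)·2.330958 − (-0.2291/3.3256)·2.105556 = 0.123767
denominator = 1 − 2.330958 = -1.330958
p = 0.123767 / -1.330958 = -0.0930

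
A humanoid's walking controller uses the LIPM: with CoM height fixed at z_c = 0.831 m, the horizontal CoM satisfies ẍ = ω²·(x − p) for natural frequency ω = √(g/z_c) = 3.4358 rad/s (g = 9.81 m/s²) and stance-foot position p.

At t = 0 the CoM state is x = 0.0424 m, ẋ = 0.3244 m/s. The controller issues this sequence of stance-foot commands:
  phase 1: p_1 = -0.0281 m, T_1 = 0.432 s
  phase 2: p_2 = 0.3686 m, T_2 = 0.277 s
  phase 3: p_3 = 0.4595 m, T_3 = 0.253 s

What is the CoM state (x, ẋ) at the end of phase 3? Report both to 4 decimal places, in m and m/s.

phase 1: p=-0.0281, T=0.432, ωT=1.484266, cosh=2.319196, sinh=2.092528; start (x,ẋ)=(0.042400, 0.324400) → end (x,ẋ)=(0.332975, 1.259208)
phase 2: p=0.3686, T=0.277, ωT=0.951717, cosh=1.488115, sinh=1.102037; start (x,ẋ)=(0.332975, 1.259208) → end (x,ẋ)=(0.719478, 1.738955)
phase 3: p=0.4595, T=0.253, ωT=0.869257, cosh=1.402201, sinh=0.982938; start (x,ẋ)=(0.719478, 1.738955) → end (x,ẋ)=(1.321534, 3.316357)

x = 1.3215, ẋ = 3.3164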